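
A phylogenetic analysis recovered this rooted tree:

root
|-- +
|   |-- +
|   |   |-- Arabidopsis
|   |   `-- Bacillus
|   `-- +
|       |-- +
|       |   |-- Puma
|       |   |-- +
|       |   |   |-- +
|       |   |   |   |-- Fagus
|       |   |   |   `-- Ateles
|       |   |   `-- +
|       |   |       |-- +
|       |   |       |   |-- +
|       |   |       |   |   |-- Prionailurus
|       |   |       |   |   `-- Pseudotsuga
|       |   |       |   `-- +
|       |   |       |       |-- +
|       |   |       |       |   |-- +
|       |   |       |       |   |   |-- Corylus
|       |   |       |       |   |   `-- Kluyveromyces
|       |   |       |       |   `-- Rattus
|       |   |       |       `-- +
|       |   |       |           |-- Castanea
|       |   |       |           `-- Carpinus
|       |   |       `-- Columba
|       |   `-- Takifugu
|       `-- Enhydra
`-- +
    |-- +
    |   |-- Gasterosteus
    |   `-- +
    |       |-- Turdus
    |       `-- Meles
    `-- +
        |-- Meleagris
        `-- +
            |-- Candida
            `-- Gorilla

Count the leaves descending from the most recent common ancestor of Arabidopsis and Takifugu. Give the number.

The MRCA of Arabidopsis and Takifugu is the node subtending ((Arabidopsis,Bacillus),((Puma,((Fagus,Ateles),(((Prionailurus,Pseudotsuga),(((Corylus,Kluyveromyces),Rattus),(Castanea,Carpinus))),Columba)),Takifugu),Enhydra)).
That clade contains 15 terminal taxa: Arabidopsis, Ateles, Bacillus, Carpinus, Castanea, Columba, Corylus, Enhydra, Fagus, Kluyveromyces, Prionailurus, Pseudotsuga, Puma, Rattus, Takifugu.

15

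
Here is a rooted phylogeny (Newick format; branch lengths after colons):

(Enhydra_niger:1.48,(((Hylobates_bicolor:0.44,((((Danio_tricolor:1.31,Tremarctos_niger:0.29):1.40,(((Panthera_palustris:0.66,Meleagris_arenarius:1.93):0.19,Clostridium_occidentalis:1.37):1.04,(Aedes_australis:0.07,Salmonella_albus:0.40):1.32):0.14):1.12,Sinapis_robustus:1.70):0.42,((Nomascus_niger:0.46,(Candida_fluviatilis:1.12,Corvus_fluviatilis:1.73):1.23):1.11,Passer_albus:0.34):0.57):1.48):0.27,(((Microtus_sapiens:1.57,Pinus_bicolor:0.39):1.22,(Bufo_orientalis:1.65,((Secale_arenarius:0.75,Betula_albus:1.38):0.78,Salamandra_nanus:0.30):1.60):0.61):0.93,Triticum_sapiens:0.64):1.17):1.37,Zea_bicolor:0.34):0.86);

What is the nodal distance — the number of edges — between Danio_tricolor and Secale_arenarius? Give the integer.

The MRCA of Danio_tricolor and Secale_arenarius is the node subtending ((Hylobates_bicolor,((((Danio_tricolor,Tremarctos_niger),(((Panthera_palustris,Meleagris_arenarius),Clostridium_occidentalis),(Aedes_australis,Salmonella_albus))),Sinapis_robustus),((Nomascus_niger,(Candida_fluviatilis,Corvus_fluviatilis)),Passer_albus))),(((Microtus_sapiens,Pinus_bicolor),(Bufo_orientalis,((Secale_arenarius,Betula_albus),Salamandra_nanus))),Triticum_sapiens)).
From Danio_tricolor up to that node: 6 branches. From Secale_arenarius up to the same node: 6 branches. Total: 6 + 6 = 12.

12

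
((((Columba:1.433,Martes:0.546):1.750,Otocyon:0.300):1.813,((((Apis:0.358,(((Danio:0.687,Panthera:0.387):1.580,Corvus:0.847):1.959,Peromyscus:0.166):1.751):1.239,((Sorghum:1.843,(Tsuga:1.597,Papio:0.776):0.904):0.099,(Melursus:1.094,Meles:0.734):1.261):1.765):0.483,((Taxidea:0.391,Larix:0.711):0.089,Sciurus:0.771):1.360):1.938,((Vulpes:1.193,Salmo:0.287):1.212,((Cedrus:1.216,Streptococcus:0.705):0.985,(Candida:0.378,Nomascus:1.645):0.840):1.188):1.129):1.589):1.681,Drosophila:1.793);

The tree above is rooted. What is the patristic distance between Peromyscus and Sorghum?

The path runs Peromyscus → … → MRCA → … → Sorghum; the MRCA is the node subtending ((Apis,(((Danio,Panthera),Corvus),Peromyscus)),((Sorghum,(Tsuga,Papio)),(Melursus,Meles))).
Branch lengths along that path: 0.166 + 1.751 + 1.239 + 1.765 + 0.099 + 1.843 = 6.863.

6.863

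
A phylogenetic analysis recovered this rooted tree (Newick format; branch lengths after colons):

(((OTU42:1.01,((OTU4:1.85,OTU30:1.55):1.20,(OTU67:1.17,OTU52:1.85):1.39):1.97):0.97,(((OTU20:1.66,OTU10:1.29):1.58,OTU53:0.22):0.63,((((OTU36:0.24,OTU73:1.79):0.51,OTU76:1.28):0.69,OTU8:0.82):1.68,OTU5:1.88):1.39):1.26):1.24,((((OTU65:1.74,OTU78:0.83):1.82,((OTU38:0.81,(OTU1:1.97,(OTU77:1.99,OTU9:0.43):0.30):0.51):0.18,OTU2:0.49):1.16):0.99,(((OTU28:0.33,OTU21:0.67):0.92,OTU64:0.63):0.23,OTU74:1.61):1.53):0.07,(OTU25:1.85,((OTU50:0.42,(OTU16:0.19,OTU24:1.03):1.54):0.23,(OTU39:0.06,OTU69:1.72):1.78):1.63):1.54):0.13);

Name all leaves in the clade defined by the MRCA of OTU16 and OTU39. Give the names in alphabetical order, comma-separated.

OTU16, OTU24, OTU39, OTU50, OTU69

Tracing OTU16: it sits inside (OTU16,OTU24).
Tracing OTU39: it sits inside (OTU39,OTU69).
The smallest clade enclosing both is ((OTU50,(OTU16,OTU24)),(OTU39,OTU69)); the answer is its 5 terminal taxa in alphabetical order.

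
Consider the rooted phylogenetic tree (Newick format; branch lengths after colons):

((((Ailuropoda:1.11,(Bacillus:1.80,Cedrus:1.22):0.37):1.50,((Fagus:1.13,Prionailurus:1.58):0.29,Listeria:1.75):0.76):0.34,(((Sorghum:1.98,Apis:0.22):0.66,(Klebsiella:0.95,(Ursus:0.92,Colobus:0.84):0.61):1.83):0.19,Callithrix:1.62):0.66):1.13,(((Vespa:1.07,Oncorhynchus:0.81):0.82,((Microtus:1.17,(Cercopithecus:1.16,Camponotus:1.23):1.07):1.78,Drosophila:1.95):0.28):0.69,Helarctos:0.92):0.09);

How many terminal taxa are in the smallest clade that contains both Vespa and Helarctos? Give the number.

7

The MRCA of Vespa and Helarctos is the node subtending (((Vespa,Oncorhynchus),((Microtus,(Cercopithecus,Camponotus)),Drosophila)),Helarctos).
That clade contains 7 terminal taxa: Camponotus, Cercopithecus, Drosophila, Helarctos, Microtus, Oncorhynchus, Vespa.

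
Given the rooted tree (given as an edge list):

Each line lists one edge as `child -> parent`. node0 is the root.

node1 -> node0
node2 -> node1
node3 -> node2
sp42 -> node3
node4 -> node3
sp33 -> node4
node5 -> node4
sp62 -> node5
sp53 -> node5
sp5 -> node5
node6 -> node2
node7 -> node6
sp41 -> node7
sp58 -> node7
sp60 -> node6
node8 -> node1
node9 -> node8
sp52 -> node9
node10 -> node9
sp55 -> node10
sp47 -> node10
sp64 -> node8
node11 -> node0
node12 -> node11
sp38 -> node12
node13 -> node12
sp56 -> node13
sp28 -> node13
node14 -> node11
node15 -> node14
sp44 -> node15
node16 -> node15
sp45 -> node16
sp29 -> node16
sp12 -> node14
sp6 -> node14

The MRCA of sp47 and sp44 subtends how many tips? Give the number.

20

The MRCA of sp47 and sp44 is the root, so the clade is the entire tree.
That clade contains 20 terminal taxa: sp12, sp28, sp29, sp33, sp38, sp41, sp42, sp44, sp45, sp47, sp5, sp52, sp53, sp55, sp56, sp58, sp6, sp60, sp62, sp64.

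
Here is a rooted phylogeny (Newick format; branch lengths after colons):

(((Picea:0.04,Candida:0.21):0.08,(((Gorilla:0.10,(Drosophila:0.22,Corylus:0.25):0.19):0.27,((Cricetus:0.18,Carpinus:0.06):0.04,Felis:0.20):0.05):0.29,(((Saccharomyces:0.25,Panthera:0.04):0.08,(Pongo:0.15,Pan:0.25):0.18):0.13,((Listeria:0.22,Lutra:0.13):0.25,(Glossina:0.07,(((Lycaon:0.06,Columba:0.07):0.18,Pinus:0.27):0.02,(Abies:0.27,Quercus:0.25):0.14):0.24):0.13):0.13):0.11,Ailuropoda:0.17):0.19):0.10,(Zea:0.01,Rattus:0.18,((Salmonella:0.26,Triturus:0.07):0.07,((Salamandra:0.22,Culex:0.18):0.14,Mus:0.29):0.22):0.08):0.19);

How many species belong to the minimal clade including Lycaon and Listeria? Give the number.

The MRCA of Lycaon and Listeria is the node subtending ((Listeria,Lutra),(Glossina,(((Lycaon,Columba),Pinus),(Abies,Quercus)))).
That clade contains 8 terminal taxa: Abies, Columba, Glossina, Listeria, Lutra, Lycaon, Pinus, Quercus.

8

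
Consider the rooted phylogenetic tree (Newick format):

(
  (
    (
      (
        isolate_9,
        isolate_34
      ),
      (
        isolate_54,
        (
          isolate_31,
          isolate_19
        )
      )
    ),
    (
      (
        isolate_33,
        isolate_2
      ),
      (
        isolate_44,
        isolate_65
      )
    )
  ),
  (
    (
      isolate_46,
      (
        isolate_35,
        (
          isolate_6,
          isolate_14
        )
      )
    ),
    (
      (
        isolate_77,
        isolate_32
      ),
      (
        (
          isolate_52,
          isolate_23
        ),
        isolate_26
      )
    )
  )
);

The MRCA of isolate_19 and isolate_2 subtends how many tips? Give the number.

9

The MRCA of isolate_19 and isolate_2 is the node subtending (((isolate_9,isolate_34),(isolate_54,(isolate_31,isolate_19))),((isolate_33,isolate_2),(isolate_44,isolate_65))).
That clade contains 9 terminal taxa: isolate_19, isolate_2, isolate_31, isolate_33, isolate_34, isolate_44, isolate_54, isolate_65, isolate_9.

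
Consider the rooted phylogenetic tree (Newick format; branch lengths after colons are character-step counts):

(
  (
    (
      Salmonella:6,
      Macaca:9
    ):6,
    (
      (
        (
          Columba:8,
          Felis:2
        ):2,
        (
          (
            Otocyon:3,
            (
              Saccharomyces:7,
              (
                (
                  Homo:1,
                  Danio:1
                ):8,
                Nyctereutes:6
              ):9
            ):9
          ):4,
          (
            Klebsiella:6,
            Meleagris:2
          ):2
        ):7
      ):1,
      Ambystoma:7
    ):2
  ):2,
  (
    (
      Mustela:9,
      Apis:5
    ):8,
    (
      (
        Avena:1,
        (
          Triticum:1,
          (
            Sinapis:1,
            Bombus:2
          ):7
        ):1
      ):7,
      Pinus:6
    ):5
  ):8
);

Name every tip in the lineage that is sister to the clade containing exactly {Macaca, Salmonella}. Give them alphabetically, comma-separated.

Ambystoma, Columba, Danio, Felis, Homo, Klebsiella, Meleagris, Nyctereutes, Otocyon, Saccharomyces

The clade containing exactly {Macaca, Salmonella} attaches to the tree at the node subtending ((Salmonella,Macaca),(((Columba,Felis),((Otocyon,(Saccharomyces,((Homo,Danio),Nyctereutes))),(Klebsiella,Meleagris))),Ambystoma)).
The other lineage descending from that same node — the sister group — is (((Columba,Felis),((Otocyon,(Saccharomyces,((Homo,Danio),Nyctereutes))),(Klebsiella,Meleagris))),Ambystoma); its 10 tips in alphabetical order are the answer.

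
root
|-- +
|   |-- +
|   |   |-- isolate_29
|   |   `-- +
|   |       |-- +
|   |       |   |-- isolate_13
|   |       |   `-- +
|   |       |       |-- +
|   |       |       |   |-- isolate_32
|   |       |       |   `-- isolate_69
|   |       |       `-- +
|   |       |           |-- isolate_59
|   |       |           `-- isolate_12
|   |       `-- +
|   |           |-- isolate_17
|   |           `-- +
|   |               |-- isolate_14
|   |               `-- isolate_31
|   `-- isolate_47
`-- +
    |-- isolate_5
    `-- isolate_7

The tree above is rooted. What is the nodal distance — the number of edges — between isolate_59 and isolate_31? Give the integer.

The MRCA of isolate_59 and isolate_31 is the node subtending ((isolate_13,((isolate_32,isolate_69),(isolate_59,isolate_12))),(isolate_17,(isolate_14,isolate_31))).
From isolate_59 up to that node: 4 branches. From isolate_31 up to the same node: 3 branches. Total: 4 + 3 = 7.

7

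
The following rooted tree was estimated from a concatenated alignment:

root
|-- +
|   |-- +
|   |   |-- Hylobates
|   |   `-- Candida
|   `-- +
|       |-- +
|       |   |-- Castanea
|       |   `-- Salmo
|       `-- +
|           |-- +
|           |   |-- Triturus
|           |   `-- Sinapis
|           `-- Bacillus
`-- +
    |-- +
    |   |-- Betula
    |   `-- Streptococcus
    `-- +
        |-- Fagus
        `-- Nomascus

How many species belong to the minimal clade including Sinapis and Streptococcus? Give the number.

The MRCA of Sinapis and Streptococcus is the root, so the clade is the entire tree.
That clade contains 11 terminal taxa: Bacillus, Betula, Candida, Castanea, Fagus, Hylobates, Nomascus, Salmo, Sinapis, Streptococcus, Triturus.

11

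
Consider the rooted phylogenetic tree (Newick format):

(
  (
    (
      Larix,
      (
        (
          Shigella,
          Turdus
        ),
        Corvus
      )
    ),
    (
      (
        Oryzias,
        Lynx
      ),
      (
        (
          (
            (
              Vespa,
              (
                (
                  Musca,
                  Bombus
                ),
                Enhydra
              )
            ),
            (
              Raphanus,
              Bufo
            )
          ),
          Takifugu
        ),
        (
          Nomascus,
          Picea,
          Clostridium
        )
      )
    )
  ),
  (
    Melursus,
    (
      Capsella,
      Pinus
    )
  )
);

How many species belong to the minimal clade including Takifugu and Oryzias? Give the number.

The MRCA of Takifugu and Oryzias is the node subtending ((Oryzias,Lynx),((((Vespa,((Musca,Bombus),Enhydra)),(Raphanus,Bufo)),Takifugu),(Nomascus,Picea,Clostridium))).
That clade contains 12 terminal taxa: Bombus, Bufo, Clostridium, Enhydra, Lynx, Musca, Nomascus, Oryzias, Picea, Raphanus, Takifugu, Vespa.

12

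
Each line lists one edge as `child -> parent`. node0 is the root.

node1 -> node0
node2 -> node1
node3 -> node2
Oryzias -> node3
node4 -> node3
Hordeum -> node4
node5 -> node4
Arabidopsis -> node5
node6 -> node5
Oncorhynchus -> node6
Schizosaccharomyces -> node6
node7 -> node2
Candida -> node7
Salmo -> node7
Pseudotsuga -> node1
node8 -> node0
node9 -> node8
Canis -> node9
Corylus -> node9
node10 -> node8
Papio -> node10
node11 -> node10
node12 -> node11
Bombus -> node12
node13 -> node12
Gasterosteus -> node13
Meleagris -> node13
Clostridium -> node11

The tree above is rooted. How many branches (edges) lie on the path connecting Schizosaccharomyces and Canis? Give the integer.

The MRCA of Schizosaccharomyces and Canis is the root of the tree.
From Schizosaccharomyces up to that node: 7 branches. From Canis up to the same node: 3 branches. Total: 7 + 3 = 10.

10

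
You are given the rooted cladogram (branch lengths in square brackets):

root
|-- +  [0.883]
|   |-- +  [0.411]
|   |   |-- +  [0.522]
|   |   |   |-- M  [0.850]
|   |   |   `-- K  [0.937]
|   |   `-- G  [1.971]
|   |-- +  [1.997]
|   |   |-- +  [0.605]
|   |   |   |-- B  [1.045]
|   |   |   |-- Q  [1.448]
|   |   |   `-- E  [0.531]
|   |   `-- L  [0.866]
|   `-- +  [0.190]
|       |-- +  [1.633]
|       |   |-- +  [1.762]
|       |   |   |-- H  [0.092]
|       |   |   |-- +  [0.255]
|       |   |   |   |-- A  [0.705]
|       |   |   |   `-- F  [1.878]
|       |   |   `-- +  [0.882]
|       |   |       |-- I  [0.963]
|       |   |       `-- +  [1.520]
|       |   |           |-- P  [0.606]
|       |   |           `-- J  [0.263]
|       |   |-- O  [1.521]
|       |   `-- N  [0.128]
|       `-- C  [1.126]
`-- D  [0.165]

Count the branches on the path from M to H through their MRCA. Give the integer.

7

The MRCA of M and H is the node subtending (((M,K),G),((B,Q,E),L),(((H,(A,F),(I,(P,J))),O,N),C)).
From M up to that node: 3 branches. From H up to the same node: 4 branches. Total: 3 + 4 = 7.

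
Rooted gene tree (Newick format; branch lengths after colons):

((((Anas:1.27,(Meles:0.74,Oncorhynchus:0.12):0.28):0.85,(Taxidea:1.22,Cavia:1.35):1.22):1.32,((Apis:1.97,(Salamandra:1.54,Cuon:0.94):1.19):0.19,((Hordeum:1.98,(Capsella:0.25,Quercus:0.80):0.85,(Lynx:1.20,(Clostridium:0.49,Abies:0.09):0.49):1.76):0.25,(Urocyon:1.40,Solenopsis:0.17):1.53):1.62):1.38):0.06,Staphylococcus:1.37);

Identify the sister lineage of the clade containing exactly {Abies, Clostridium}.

The clade containing exactly {Abies, Clostridium} attaches to the tree at the node subtending (Lynx,(Clostridium,Abies)).
The other lineage descending from that same node — the sister group — is the single tip Lynx.

Lynx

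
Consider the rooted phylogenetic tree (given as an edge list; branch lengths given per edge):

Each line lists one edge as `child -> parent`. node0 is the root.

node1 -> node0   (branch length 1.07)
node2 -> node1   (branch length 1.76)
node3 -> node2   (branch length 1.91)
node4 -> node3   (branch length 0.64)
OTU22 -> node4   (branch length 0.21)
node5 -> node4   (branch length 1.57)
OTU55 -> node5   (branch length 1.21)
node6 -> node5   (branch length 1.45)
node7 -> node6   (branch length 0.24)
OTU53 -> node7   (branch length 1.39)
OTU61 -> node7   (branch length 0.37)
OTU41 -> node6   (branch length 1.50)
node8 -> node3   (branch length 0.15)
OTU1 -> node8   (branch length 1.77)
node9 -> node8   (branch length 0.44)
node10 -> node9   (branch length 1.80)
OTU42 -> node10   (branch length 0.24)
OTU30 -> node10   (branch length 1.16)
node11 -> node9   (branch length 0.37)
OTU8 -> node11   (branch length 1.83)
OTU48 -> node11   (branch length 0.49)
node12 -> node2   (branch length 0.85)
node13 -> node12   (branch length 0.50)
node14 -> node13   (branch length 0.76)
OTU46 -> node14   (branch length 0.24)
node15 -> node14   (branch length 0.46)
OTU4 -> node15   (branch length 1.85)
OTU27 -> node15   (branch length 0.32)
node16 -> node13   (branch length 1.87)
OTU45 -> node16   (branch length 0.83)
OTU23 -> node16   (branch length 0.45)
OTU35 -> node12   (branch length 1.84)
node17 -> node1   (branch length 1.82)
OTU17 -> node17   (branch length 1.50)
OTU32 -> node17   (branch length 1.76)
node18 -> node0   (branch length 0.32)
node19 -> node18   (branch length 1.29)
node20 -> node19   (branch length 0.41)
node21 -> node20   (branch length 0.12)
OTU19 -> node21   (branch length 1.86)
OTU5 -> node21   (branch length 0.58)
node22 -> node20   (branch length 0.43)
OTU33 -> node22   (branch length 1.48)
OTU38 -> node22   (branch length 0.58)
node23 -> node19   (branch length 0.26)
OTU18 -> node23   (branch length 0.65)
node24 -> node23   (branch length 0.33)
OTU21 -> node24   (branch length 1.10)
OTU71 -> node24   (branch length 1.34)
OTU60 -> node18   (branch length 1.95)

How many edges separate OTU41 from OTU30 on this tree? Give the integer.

8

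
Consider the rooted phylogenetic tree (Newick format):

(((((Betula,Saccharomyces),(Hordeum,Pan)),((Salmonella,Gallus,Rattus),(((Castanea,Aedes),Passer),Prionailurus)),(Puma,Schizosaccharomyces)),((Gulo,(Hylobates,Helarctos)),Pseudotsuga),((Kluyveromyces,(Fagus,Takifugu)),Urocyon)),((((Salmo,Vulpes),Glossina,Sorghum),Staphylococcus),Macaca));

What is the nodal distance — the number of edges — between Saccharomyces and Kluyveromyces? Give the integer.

7

The MRCA of Saccharomyces and Kluyveromyces is the node subtending ((((Betula,Saccharomyces),(Hordeum,Pan)),((Salmonella,Gallus,Rattus),(((Castanea,Aedes),Passer),Prionailurus)),(Puma,Schizosaccharomyces)),((Gulo,(Hylobates,Helarctos)),Pseudotsuga),((Kluyveromyces,(Fagus,Takifugu)),Urocyon)).
From Saccharomyces up to that node: 4 branches. From Kluyveromyces up to the same node: 3 branches. Total: 4 + 3 = 7.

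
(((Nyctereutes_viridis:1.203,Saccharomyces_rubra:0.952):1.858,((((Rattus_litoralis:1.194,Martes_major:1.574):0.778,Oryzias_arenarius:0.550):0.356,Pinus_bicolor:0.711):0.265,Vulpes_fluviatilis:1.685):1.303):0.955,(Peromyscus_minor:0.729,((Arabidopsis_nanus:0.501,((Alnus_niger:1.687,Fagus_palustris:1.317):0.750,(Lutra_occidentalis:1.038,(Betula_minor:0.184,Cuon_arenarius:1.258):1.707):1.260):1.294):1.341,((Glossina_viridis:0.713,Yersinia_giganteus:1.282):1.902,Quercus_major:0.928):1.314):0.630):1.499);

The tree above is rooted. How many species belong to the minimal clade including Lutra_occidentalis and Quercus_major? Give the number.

9

The MRCA of Lutra_occidentalis and Quercus_major is the node subtending ((Arabidopsis_nanus,((Alnus_niger,Fagus_palustris),(Lutra_occidentalis,(Betula_minor,Cuon_arenarius)))),((Glossina_viridis,Yersinia_giganteus),Quercus_major)).
That clade contains 9 terminal taxa: Alnus_niger, Arabidopsis_nanus, Betula_minor, Cuon_arenarius, Fagus_palustris, Glossina_viridis, Lutra_occidentalis, Quercus_major, Yersinia_giganteus.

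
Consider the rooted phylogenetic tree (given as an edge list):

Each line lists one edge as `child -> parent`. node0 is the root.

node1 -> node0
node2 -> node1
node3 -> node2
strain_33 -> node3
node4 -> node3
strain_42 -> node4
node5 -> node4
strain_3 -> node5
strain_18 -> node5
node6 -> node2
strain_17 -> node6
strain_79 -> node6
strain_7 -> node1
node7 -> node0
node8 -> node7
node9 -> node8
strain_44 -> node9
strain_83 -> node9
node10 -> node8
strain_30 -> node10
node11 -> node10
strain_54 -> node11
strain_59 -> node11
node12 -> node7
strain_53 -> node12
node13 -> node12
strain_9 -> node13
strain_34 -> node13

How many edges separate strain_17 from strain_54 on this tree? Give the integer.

9

The MRCA of strain_17 and strain_54 is the root of the tree.
From strain_17 up to that node: 4 branches. From strain_54 up to the same node: 5 branches. Total: 4 + 5 = 9.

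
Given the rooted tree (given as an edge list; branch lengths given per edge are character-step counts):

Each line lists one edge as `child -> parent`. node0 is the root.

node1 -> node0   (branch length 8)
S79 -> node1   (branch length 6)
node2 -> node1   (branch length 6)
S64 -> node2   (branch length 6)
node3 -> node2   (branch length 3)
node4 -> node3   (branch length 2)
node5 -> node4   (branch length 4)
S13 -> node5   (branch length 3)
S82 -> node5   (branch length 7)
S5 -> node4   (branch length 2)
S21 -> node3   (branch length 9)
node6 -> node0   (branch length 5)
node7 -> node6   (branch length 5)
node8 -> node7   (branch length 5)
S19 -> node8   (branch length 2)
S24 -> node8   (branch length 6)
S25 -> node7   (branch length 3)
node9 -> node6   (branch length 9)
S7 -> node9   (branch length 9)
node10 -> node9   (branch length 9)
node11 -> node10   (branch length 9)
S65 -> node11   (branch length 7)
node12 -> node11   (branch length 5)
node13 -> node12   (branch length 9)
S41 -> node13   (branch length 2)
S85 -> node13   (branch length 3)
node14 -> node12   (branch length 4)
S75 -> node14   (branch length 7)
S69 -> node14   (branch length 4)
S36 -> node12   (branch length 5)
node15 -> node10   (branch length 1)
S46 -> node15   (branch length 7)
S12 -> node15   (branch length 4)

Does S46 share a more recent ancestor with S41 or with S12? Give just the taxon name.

The MRCA of S46 and S12 subtends (S46,S12) (2 taxa).
The MRCA of S46 and S41 subtends ((S65,((S41,S85),(S75,S69),S36)),(S46,S12)) (8 taxa).
The first is nested inside the second, so S46 shares a more recent common ancestor with S12.

S12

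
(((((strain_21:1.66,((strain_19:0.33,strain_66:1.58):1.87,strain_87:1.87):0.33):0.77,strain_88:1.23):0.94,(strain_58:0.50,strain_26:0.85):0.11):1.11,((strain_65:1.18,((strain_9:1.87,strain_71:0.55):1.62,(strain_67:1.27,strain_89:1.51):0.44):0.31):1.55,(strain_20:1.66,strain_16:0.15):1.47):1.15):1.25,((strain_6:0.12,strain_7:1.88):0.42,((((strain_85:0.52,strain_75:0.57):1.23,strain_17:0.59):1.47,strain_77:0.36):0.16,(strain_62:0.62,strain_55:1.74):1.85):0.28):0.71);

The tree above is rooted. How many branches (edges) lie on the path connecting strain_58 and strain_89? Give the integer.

The MRCA of strain_58 and strain_89 is the node subtending ((((strain_21,((strain_19,strain_66),strain_87)),strain_88),(strain_58,strain_26)),((strain_65,((strain_9,strain_71),(strain_67,strain_89))),(strain_20,strain_16))).
From strain_58 up to that node: 3 branches. From strain_89 up to the same node: 5 branches. Total: 3 + 5 = 8.

8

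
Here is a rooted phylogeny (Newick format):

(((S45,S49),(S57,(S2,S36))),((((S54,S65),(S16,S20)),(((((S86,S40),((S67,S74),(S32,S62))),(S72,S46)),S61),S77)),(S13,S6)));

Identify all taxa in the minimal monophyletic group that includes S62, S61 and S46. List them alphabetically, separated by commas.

S32, S40, S46, S61, S62, S67, S72, S74, S86

Tracing S62: it sits inside (S32,S62).
Tracing S61: it sits inside ((((S86,S40),((S67,S74),(S32,S62))),(S72,S46)),S61).
Tracing S46: it sits inside (S72,S46).
The smallest clade enclosing all 3 is ((((S86,S40),((S67,S74),(S32,S62))),(S72,S46)),S61); the answer is its 9 terminal taxa in alphabetical order.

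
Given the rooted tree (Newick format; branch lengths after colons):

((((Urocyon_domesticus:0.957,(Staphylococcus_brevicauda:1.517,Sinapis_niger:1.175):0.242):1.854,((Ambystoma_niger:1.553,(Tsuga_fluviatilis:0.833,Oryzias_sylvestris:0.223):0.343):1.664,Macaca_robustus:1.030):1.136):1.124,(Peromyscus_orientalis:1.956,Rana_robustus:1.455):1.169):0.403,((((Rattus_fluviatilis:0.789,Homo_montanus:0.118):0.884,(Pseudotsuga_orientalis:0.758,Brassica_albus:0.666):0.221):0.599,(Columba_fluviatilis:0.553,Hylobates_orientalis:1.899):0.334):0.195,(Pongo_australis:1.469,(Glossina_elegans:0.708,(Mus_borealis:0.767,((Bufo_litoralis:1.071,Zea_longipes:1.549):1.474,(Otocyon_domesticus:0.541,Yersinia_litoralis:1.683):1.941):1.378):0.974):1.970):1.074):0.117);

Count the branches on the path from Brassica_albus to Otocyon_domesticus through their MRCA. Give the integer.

The MRCA of Brassica_albus and Otocyon_domesticus is the node subtending ((((Rattus_fluviatilis,Homo_montanus),(Pseudotsuga_orientalis,Brassica_albus)),(Columba_fluviatilis,Hylobates_orientalis)),(Pongo_australis,(Glossina_elegans,(Mus_borealis,((Bufo_litoralis,Zea_longipes),(Otocyon_domesticus,Yersinia_litoralis)))))).
From Brassica_albus up to that node: 4 branches. From Otocyon_domesticus up to the same node: 6 branches. Total: 4 + 6 = 10.

10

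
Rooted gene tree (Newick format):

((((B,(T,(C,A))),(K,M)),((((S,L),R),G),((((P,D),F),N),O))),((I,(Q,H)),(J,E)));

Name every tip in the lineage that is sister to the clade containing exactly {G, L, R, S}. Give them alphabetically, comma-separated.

The clade containing exactly {G, L, R, S} attaches to the tree at the node subtending ((((S,L),R),G),((((P,D),F),N),O)).
The other lineage descending from that same node — the sister group — is ((((P,D),F),N),O); its 5 tips in alphabetical order are the answer.

D, F, N, O, P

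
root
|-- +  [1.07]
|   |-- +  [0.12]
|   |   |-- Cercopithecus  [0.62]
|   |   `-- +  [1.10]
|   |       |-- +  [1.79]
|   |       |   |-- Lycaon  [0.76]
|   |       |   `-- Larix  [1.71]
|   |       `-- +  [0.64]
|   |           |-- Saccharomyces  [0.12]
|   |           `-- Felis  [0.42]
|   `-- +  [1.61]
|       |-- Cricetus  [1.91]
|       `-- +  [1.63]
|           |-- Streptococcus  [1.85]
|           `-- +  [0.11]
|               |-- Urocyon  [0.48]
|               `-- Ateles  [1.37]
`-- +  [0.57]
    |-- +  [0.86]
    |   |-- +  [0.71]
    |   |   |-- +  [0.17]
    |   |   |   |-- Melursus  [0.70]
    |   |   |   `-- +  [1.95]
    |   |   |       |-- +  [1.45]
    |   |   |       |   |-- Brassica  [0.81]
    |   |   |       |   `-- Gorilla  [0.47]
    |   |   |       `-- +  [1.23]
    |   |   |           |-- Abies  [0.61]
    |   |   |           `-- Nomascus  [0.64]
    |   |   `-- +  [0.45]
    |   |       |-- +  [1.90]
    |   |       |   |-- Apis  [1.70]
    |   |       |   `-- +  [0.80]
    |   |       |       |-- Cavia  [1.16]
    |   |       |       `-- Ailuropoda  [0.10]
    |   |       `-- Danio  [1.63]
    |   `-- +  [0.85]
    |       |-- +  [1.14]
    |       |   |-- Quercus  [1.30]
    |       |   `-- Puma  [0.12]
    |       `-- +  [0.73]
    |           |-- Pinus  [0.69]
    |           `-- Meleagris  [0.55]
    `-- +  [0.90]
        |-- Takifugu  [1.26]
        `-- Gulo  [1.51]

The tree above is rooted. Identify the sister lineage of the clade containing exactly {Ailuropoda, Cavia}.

Apis

The clade containing exactly {Ailuropoda, Cavia} attaches to the tree at the node subtending (Apis,(Cavia,Ailuropoda)).
The other lineage descending from that same node — the sister group — is the single tip Apis.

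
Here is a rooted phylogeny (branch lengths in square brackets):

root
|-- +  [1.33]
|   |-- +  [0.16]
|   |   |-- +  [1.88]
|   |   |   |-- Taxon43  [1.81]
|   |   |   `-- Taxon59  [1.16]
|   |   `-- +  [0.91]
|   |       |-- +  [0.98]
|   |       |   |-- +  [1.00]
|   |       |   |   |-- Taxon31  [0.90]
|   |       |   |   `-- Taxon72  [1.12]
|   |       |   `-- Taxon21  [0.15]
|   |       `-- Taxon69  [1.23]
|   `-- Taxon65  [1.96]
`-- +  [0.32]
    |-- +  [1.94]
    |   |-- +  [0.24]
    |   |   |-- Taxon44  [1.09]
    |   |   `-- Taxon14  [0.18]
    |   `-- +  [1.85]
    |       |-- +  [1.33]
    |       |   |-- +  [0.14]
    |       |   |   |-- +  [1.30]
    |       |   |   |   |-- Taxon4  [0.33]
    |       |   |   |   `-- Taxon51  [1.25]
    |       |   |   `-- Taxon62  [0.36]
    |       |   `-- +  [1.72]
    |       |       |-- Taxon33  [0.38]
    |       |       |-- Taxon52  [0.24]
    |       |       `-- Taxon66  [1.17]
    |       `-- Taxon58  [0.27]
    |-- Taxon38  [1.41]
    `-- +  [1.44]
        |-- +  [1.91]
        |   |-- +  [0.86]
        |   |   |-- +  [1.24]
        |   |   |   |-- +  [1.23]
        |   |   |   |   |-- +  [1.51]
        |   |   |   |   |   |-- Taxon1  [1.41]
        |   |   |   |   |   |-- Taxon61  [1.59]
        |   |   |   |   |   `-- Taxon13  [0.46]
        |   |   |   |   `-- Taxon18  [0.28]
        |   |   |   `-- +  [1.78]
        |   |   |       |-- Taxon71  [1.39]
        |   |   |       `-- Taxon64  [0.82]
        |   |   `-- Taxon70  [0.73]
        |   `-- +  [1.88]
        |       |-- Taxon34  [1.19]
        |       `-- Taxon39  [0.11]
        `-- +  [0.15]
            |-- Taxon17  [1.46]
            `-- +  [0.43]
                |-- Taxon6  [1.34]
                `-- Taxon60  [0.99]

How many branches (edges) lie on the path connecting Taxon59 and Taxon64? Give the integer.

11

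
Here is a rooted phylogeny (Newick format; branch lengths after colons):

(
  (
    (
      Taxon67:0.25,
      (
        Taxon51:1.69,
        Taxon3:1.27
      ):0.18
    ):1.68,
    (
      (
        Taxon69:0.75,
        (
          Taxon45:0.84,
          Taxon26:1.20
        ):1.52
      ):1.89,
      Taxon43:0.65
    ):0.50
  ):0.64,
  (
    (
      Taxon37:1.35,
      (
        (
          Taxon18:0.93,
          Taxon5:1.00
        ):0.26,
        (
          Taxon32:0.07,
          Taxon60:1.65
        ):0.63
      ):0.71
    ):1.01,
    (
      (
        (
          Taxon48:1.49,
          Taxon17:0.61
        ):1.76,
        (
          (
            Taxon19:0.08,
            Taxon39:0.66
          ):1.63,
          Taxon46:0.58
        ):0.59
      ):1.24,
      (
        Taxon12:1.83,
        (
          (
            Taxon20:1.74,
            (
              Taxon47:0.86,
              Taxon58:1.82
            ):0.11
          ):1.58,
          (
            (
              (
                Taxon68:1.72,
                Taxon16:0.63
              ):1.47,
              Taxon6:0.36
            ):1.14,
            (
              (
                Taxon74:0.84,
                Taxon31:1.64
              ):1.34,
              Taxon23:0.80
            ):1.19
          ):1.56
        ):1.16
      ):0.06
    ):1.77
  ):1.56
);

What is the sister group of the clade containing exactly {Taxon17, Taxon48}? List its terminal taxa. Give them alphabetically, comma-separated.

Taxon19, Taxon39, Taxon46

The clade containing exactly {Taxon17, Taxon48} attaches to the tree at the node subtending ((Taxon48,Taxon17),((Taxon19,Taxon39),Taxon46)).
The other lineage descending from that same node — the sister group — is ((Taxon19,Taxon39),Taxon46); its 3 tips in alphabetical order are the answer.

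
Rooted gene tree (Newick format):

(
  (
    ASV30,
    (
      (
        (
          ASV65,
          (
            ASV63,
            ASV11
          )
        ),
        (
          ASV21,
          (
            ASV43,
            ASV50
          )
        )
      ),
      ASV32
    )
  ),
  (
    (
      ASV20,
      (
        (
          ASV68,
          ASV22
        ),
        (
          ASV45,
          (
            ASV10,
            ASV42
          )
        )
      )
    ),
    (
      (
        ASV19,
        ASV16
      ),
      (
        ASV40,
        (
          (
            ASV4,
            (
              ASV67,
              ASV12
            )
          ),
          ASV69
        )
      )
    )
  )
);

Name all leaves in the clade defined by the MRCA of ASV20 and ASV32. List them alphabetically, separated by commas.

ASV10, ASV11, ASV12, ASV16, ASV19, ASV20, ASV21, ASV22, ASV30, ASV32, ASV4, ASV40, ASV42, ASV43, ASV45, ASV50, ASV63, ASV65, ASV67, ASV68, ASV69

Tracing ASV20: it sits inside (ASV20,((ASV68,ASV22),(ASV45,(ASV10,ASV42)))).
Tracing ASV32: it sits inside (((ASV65,(ASV63,ASV11)),(ASV21,(ASV43,ASV50))),ASV32).
The smallest clade enclosing both is the whole tree (their MRCA is the root), so the answer is all 21 tips in alphabetical order.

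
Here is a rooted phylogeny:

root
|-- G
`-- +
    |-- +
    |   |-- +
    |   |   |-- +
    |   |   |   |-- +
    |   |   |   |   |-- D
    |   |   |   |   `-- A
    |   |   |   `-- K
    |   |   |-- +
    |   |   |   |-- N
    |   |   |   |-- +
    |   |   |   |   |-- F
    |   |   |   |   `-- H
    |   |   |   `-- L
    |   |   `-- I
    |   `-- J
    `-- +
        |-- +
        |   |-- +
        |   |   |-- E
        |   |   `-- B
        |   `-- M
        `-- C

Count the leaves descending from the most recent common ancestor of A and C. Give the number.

The MRCA of A and C is the node subtending (((((D,A),K),(N,(F,H),L),I),J),(((E,B),M),C)).
That clade contains 13 terminal taxa: A, B, C, D, E, F, H, I, J, K, L, M, N.

13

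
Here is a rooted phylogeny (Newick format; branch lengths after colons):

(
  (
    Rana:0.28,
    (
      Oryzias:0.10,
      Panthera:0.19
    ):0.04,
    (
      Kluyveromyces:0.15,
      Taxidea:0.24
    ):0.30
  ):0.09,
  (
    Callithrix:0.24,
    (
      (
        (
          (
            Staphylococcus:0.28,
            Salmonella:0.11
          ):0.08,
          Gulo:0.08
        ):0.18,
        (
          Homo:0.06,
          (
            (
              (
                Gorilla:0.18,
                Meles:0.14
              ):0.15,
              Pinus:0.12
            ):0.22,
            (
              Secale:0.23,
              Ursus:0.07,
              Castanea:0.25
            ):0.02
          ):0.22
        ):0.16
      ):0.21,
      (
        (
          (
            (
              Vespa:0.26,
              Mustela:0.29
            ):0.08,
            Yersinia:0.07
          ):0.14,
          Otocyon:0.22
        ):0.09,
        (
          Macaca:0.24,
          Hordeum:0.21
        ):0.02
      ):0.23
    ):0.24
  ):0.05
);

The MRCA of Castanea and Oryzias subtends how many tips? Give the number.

The MRCA of Castanea and Oryzias is the root, so the clade is the entire tree.
That clade contains 22 terminal taxa: Callithrix, Castanea, Gorilla, Gulo, Homo, Hordeum, Kluyveromyces, Macaca, Meles, Mustela, Oryzias, Otocyon, Panthera, Pinus, Rana, Salmonella, Secale, Staphylococcus, Taxidea, Ursus, Vespa, Yersinia.

22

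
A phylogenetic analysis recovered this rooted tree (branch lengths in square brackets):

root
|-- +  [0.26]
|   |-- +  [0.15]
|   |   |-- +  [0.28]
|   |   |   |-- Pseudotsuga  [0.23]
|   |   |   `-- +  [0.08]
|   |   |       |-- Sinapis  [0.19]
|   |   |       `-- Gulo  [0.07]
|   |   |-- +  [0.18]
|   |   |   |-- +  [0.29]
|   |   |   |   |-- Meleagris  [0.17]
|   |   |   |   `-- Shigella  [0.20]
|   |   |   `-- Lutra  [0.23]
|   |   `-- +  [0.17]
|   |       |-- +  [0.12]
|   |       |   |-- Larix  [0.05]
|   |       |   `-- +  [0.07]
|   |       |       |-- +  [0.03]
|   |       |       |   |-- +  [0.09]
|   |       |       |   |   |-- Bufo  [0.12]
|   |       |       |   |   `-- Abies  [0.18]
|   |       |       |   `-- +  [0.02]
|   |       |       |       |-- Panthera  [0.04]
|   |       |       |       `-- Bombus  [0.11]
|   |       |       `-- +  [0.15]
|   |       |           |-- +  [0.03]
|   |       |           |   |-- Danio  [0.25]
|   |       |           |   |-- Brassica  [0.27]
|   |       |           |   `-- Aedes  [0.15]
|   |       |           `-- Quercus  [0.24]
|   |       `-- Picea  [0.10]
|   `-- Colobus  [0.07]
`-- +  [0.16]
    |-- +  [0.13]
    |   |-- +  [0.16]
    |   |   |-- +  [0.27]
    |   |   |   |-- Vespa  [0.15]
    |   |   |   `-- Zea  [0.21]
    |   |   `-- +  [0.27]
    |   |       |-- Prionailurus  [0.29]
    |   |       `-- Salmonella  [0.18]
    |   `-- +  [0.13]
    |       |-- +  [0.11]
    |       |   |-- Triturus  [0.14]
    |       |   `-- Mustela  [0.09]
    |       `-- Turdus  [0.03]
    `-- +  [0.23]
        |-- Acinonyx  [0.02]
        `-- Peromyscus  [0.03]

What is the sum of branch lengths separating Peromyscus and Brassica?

The path runs Peromyscus → … → MRCA → … → Brassica; the MRCA is the root of the tree.
Branch lengths along that path: 0.03 + 0.23 + 0.16 + 0.26 + 0.15 + 0.17 + 0.12 + 0.07 + 0.15 + 0.03 + 0.27 = 1.64.

1.64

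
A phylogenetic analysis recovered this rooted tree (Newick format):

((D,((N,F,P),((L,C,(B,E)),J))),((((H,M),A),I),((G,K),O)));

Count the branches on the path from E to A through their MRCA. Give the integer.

10

The MRCA of E and A is the root of the tree.
From E up to that node: 6 branches. From A up to the same node: 4 branches. Total: 6 + 4 = 10.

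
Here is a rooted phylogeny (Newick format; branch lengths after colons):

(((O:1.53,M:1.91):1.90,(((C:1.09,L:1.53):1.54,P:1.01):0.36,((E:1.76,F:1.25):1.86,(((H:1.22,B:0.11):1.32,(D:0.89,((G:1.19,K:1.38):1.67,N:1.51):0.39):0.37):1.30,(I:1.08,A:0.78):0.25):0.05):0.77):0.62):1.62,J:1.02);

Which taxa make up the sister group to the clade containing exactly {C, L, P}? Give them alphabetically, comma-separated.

A, B, D, E, F, G, H, I, K, N

The clade containing exactly {C, L, P} attaches to the tree at the node subtending (((C,L),P),((E,F),(((H,B),(D,((G,K),N))),(I,A)))).
The other lineage descending from that same node — the sister group — is ((E,F),(((H,B),(D,((G,K),N))),(I,A))); its 10 tips in alphabetical order are the answer.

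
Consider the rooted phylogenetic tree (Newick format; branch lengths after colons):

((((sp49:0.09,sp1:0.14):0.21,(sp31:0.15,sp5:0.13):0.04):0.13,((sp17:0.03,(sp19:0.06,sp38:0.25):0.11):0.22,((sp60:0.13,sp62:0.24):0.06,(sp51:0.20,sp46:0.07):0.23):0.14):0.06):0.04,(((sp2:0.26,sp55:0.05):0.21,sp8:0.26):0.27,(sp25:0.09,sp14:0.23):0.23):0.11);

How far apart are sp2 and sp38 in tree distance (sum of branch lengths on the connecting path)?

1.53

The path runs sp2 → … → MRCA → … → sp38; the MRCA is the root of the tree.
Branch lengths along that path: 0.26 + 0.21 + 0.27 + 0.11 + 0.04 + 0.06 + 0.22 + 0.11 + 0.25 = 1.53.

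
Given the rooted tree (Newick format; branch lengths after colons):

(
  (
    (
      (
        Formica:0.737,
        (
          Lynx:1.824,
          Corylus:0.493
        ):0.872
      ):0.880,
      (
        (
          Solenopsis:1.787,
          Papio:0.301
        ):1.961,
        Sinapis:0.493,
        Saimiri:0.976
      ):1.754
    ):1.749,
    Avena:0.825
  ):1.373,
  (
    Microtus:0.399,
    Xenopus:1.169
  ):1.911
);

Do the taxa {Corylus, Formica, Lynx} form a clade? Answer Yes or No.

Yes

The most recent common ancestor of these taxa subtends (Formica,(Lynx,Corylus)).
That clade has exactly 3 tips — every listed taxon and nothing else — so the group is monophyletic.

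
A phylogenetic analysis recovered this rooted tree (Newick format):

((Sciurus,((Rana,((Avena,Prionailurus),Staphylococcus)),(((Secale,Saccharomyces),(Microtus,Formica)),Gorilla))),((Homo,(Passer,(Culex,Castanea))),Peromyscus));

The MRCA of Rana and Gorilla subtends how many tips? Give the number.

The MRCA of Rana and Gorilla is the node subtending ((Rana,((Avena,Prionailurus),Staphylococcus)),(((Secale,Saccharomyces),(Microtus,Formica)),Gorilla)).
That clade contains 9 terminal taxa: Avena, Formica, Gorilla, Microtus, Prionailurus, Rana, Saccharomyces, Secale, Staphylococcus.

9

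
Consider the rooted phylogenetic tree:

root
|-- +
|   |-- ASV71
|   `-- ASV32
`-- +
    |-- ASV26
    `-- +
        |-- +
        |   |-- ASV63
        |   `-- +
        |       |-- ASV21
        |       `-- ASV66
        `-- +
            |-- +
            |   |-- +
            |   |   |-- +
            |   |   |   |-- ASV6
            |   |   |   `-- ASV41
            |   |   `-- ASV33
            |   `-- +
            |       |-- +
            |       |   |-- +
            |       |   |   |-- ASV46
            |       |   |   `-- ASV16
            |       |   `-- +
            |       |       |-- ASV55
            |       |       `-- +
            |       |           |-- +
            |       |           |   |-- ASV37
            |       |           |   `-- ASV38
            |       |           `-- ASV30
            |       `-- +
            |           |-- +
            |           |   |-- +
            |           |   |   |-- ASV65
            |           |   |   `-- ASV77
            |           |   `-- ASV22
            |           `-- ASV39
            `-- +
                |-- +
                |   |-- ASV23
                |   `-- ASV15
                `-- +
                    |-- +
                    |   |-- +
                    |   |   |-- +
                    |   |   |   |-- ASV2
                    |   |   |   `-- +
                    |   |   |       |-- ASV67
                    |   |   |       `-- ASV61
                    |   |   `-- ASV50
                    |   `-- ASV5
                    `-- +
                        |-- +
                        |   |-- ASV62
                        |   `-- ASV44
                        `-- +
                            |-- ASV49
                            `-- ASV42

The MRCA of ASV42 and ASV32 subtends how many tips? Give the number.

30

The MRCA of ASV42 and ASV32 is the root, so the clade is the entire tree.
That clade contains 30 terminal taxa: ASV15, ASV16, ASV2, ASV21, ASV22, ASV23, ASV26, ASV30, ASV32, ASV33, ASV37, ASV38, ASV39, ASV41, ASV42, ASV44, ASV46, ASV49, ASV5, ASV50, ASV55, ASV6, ASV61, ASV62, ASV63, ASV65, ASV66, ASV67, ASV71, ASV77.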